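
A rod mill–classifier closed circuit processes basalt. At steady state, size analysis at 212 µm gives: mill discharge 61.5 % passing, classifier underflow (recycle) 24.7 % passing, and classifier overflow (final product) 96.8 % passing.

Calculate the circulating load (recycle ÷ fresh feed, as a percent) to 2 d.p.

CL = 95.92 %

Classifier node, passing 212 µm:
d + r·d = r·u + o → r(d−u) = o−d
r = (96.8 − 61.5)/(61.5 − 24.7) = 35.3/36.8 = 0.9592
CL = 100·r = 95.92 %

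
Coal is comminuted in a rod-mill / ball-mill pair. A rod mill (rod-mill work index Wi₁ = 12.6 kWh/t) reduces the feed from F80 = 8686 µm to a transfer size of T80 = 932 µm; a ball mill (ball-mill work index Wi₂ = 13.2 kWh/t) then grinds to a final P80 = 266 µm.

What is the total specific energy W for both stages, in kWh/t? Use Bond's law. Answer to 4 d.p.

W = 6.5450 kWh/t

W = 10 Wi (P80^-0.5 − F80^-0.5)
Stage 1 (8686→932 µm, Wi₁=12.6): W₁ = 10·12.6·(0.032756 − 0.010730) = 2.7753 kWh/t
Stage 2 (932→266 µm, Wi₂=13.2): W₂ = 10·13.2·(0.061314 − 0.032756) = 3.7696 kWh/t
W = W₁ + W₂ = 2.7753 + 3.7696 = 6.5450 kWh/t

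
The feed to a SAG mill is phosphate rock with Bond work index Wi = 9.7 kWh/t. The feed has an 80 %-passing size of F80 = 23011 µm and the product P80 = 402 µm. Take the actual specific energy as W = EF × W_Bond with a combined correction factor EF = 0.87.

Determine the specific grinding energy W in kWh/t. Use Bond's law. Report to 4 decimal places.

W = 3.6527 kWh/t

W = 10 Wi (1/√P80 − 1/√F80)  [Bond]
1/√402 = 0.049875;  1/√23011 = 0.006592
W = 10·9.7·(0.049875 − 0.006592) = 4.1985 kWh/t
Apply correction: 4.1985 × 0.87 = 3.6527 kWh/t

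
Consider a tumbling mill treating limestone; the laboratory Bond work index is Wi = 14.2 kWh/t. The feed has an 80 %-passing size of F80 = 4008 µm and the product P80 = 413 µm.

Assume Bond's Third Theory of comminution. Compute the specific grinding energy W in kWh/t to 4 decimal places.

Bond:  W = 10 Wi (1/√P − 1/√F)
1/√413 = 0.049207;  1/√4008 = 0.015796
W = 10·14.2·(0.049207 − 0.015796) = 4.7444 kWh/t

W = 4.7444 kWh/t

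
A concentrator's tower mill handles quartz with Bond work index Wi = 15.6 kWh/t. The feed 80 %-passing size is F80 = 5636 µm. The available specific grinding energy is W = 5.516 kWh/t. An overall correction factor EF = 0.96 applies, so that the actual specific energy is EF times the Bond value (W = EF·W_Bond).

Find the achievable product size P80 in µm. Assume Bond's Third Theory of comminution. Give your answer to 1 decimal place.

P80 = 397.6 µm

W = 10 Wi (1/√P80 − 1/√F80)  [Bond]
W_Bond = W / EF = 5.516 / 0.96 = 5.7458 kWh/t
⇒ 1/√P80 = W_Bond/(10·Wi) + 1/√F80
  = 5.7458/(10·15.6) + 1/√5636 = 0.036832 + 0.013320 = 0.050153
P80 = (1/0.050153)² = 19.9392² = 397.57 µm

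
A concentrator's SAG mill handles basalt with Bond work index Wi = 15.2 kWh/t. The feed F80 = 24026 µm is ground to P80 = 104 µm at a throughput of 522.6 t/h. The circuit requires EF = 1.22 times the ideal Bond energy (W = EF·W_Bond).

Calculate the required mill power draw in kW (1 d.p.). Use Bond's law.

Bond: W = 10·Wi·(1/√P80 − 1/√F80)
W = 10·15.2·(1/√104 − 1/√24026) = 10·15.2·(0.091607) = 13.9242 kWh/t
With EF = 1.22: W = 13.9242·1.22 = 16.9875 kWh/t
P = W·T = 16.9875·522.6 = 8877.7 kW

P = 8877.7 kW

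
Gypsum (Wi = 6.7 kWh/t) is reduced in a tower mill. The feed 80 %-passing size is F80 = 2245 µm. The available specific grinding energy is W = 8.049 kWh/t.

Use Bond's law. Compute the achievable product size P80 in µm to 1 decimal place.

P80 = 50.1 µm

Bond:  W = 10 Wi (1/√P − 1/√F)
P80^-0.5 = F80^-0.5 + W/(10 Wi)
  = 8.0490/(10·6.7) + 1/√2245 = 0.120134 + 0.021105 = 0.141240
P80 = (1/0.141240)² = 7.0802² = 50.13 µm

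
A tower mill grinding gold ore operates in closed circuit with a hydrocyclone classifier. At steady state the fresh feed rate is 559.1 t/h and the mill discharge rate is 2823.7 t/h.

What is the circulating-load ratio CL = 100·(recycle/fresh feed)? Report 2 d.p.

Mill node: discharge = fresh + recycle.
R = M − F = 2823.7 − 559.1 = 2264.6 t/h
CL = 100·R/F = 100·2264.6/559.1 = 405.04 %

CL = 405.04 %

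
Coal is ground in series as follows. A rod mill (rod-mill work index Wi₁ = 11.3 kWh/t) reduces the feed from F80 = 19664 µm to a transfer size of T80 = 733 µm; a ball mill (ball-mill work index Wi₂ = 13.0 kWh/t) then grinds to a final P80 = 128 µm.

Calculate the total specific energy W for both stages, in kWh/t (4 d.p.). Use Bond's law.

Bond: W = 10·Wi·(1/√P80 − 1/√F80)
Stage 1 (19664→733 µm, Wi₁=11.3): W₁ = 10·11.3·(0.036936 − 0.007131) = 3.3679 kWh/t
Stage 2 (733→128 µm, Wi₂=13.0): W₂ = 10·13.0·(0.088388 − 0.036936) = 6.6888 kWh/t
W = W₁ + W₂ = 3.3679 + 6.6888 = 10.0567 kWh/t

W = 10.0567 kWh/t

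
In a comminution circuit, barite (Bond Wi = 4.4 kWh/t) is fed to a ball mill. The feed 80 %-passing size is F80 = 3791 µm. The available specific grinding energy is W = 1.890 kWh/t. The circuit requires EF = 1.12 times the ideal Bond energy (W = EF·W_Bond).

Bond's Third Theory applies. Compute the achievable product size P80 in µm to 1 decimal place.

P80 = 335.5 µm

W = 10 Wi (1/√P80 − 1/√F80)  [Bond]
W_Bond = W / EF = 1.890 / 1.12 = 1.6875 kWh/t
P80^(−½) = W_Bond/(10 Wi) + F80^(−½)
  = 1.6875/(10·4.4) + 1/√3791 = 0.038352 + 0.016241 = 0.054594
P80 = (1/0.054594)² = 18.3171² = 335.52 µm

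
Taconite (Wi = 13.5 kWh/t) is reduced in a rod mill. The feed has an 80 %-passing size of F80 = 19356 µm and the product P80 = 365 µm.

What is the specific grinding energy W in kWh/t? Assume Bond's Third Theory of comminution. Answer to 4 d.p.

W = 6.0959 kWh/t

Bond:  W = 10 Wi (1/√P − 1/√F)
1/√365 = 0.052342;  1/√19356 = 0.007188
W = 10·13.5·(0.052342 − 0.007188) = 6.0959 kWh/t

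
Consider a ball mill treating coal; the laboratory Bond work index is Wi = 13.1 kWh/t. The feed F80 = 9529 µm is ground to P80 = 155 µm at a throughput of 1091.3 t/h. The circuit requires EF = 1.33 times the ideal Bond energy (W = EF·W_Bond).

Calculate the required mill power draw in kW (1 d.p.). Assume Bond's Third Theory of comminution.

P = 13324.4 kW

W = 10·Wi·[P80^(−½) − F80^(−½)]
W = 10·13.1·(1/√155 − 1/√9529) = 10·13.1·(0.070078) = 9.1802 kWh/t
W_actual = 1.33 × 9.1802 = 12.2097 kWh/t
Power = W × throughput = 12.2097 kWh/t × 1091.3 t/h = 13324.4 kW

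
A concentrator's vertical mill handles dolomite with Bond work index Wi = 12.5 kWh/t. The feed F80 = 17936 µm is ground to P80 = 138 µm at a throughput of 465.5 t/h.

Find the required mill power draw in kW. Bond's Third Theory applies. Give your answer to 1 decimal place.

P = 4518.8 kW

Bond: W = 10·Wi·(1/√P80 − 1/√F80)
W = 10·12.5·(1/√138 − 1/√17936) = 10·12.5·(0.077659) = 9.7074 kWh/t
P_mill = W·ṁ = 9.7074·465.5 = 4518.8 kW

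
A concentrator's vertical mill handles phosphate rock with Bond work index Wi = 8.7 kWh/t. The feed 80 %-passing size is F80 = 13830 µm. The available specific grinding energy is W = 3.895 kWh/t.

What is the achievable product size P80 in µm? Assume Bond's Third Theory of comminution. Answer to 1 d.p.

Bond:  W = 10 Wi (1/√P − 1/√F)
1/√P80 = 1/√F80 + W/(10·Wi)
  = 3.8950/(10·8.7) + 1/√13830 = 0.044770 + 0.008503 = 0.053273
P80 = (1/0.053273)² = 18.7711² = 352.35 µm

P80 = 352.4 µm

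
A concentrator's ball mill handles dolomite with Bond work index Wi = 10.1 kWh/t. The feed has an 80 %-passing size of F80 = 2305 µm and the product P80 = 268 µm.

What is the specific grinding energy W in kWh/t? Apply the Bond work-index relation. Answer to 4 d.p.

W = 4.0658 kWh/t

W = 10 Wi (P80^-0.5 − F80^-0.5)
1/√268 = 0.061085;  1/√2305 = 0.020829
W = 10·10.1·(0.061085 − 0.020829) = 4.0658 kWh/t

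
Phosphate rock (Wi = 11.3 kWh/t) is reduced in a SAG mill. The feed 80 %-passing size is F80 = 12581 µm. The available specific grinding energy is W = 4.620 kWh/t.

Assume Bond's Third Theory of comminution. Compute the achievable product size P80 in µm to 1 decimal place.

W_Bond = 10·Wi·(1/√P₈₀ − 1/√F₈₀)
⇒ 1/√P80 = W/(10·Wi) + 1/√F80
  = 4.6200/(10·11.3) + 1/√12581 = 0.040885 + 0.008915 = 0.049800
P80 = (1/0.049800)² = 20.0802² = 403.21 µm

P80 = 403.2 µm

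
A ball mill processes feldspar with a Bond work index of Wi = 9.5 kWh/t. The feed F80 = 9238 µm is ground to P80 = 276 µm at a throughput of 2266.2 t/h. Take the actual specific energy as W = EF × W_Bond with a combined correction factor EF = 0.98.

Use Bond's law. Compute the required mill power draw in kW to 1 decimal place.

W_Bond = 10·Wi·(1/√P₈₀ − 1/√F₈₀)
W = 10·9.5·(1/√276 − 1/√9238) = 10·9.5·(0.049789) = 4.7299 kWh/t
W_actual = 0.98 × 4.7299 = 4.6353 kWh/t
Power = W × throughput = 4.6353 kWh/t × 2266.2 t/h = 10504.6 kW

P = 10504.6 kW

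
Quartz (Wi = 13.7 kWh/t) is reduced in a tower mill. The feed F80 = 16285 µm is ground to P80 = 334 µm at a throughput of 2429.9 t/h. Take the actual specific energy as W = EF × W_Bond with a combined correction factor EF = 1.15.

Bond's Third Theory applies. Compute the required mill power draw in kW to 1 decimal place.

P = 17947.6 kW

W = 10·Wi·[P80^(−½) − F80^(−½)]
W = 10·13.7·(1/√334 − 1/√16285) = 10·13.7·(0.046881) = 6.4227 kWh/t
W_actual = 1.15 × 6.4227 = 7.3862 kWh/t
Mill draw = 7.3862 × 2429.9 = 17947.6 kW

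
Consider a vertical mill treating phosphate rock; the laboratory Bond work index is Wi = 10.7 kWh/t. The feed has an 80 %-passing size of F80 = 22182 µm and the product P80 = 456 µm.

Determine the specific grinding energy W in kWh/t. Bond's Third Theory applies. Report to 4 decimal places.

Bond:  W = 10 Wi (1/√P − 1/√F)
1/√456 = 0.046829;  1/√22182 = 0.006714
W = 10·10.7·(0.046829 − 0.006714) = 4.2923 kWh/t

W = 4.2923 kWh/t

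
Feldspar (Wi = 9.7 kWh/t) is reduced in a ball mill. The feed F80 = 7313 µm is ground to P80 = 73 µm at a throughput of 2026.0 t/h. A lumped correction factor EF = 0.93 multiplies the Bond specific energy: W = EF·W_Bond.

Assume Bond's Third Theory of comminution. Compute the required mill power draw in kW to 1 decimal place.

W = 10 Wi / √P80 − 10 Wi / √F80
W = 10·9.7·(1/√73 − 1/√7313) = 10·9.7·(0.105347) = 10.2187 kWh/t
With EF = 0.93: W = 10.2187·0.93 = 9.5034 kWh/t
P_mill = W·ṁ = 9.5034·2026.0 = 19253.9 kW

P = 19253.9 kW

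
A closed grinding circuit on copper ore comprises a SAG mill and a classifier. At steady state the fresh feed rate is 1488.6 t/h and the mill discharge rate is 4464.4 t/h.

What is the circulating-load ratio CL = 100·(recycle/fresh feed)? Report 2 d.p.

Discharge = new feed + return, hence
R = M − F = 4464.4 − 1488.6 = 2975.8 t/h
CL = 100·R/F = 100·2975.8/1488.6 = 199.91 %

CL = 199.91 %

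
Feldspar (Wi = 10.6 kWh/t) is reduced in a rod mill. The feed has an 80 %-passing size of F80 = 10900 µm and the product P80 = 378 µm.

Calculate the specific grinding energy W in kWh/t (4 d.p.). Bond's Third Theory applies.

W = 4.4368 kWh/t

W = 10·Wi·[P80^(−½) − F80^(−½)]
1/√378 = 0.051434;  1/√10900 = 0.009578
W = 10·10.6·(0.051434 − 0.009578) = 4.4368 kWh/t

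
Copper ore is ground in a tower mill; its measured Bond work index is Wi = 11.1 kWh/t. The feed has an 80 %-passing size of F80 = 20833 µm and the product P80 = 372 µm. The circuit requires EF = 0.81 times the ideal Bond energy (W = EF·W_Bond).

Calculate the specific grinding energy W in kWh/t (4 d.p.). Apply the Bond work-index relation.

W_Bond = 10·Wi·(1/√P₈₀ − 1/√F₈₀)
1/√372 = 0.051848;  1/√20833 = 0.006928
W = 10·11.1·(0.051848 − 0.006928) = 4.9860 kWh/t
Corrected W = EF·W_Bond = 0.81·4.9860 = 4.0387 kWh/t

W = 4.0387 kWh/t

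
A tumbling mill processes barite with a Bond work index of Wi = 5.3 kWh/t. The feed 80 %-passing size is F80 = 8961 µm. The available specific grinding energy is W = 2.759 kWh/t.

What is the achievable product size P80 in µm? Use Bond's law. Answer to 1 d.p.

P80 = 255.0 µm

W = 10 Wi / √P80 − 10 Wi / √F80
P80^-0.5 = F80^-0.5 + W/(10 Wi)
  = 2.7590/(10·5.3) + 1/√8961 = 0.052057 + 0.010564 = 0.062620
P80 = (1/0.062620)² = 15.9692² = 255.02 µm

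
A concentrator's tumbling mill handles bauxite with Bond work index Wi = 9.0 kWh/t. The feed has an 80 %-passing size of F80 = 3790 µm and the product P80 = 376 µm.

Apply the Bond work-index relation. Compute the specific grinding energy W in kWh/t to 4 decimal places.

W = 3.1795 kWh/t

W = 10 Wi (P80^-0.5 − F80^-0.5)
1/√376 = 0.051571;  1/√3790 = 0.016244
W = 10·9.0·(0.051571 − 0.016244) = 3.1795 kWh/t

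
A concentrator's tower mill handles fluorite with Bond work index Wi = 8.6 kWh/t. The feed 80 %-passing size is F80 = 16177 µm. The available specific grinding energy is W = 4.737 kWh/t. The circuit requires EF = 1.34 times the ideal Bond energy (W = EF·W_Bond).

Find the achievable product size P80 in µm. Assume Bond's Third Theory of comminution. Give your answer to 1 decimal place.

W = 10·Wi·[P80^(−½) − F80^(−½)]
W_Bond = W / EF = 4.737 / 1.34 = 3.5351 kWh/t
P80^(−½) = W_Bond/(10 Wi) + F80^(−½)
  = 3.5351/(10·8.6) + 1/√16177 = 0.041106 + 0.007862 = 0.048968
P80 = (1/0.048968)² = 20.4216² = 417.04 µm

P80 = 417.0 µm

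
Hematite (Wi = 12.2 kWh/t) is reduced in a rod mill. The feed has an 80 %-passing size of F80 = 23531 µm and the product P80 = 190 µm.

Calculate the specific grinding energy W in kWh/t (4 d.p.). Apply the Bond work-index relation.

W = 10 Wi / √P80 − 10 Wi / √F80
1/√190 = 0.072548;  1/√23531 = 0.006519
W = 10·12.2·(0.072548 − 0.006519) = 8.0555 kWh/t

W = 8.0555 kWh/t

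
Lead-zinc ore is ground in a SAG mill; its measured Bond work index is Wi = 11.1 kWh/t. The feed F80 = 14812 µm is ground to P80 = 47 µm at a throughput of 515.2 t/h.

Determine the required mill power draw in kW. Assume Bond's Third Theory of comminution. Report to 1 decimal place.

Bond: W = 10·Wi·(1/√P80 − 1/√F80)
W = 10·11.1·(1/√47 − 1/√14812) = 10·11.1·(0.137648) = 15.2790 kWh/t
P_mill = W·ṁ = 15.2790·515.2 = 7871.7 kW

P = 7871.7 kW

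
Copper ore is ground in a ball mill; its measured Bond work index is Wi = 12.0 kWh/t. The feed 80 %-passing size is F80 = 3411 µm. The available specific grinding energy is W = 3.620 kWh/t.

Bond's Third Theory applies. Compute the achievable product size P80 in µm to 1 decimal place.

P80 = 447.2 µm

Bond: W = 10·Wi·(1/√P80 − 1/√F80)
⇒ 1/√P80 = W/(10 Wi) + 1/√F80
  = 3.6200/(10·12.0) + 1/√3411 = 0.030167 + 0.017122 = 0.047289
P80 = (1/0.047289)² = 21.1466² = 447.18 µm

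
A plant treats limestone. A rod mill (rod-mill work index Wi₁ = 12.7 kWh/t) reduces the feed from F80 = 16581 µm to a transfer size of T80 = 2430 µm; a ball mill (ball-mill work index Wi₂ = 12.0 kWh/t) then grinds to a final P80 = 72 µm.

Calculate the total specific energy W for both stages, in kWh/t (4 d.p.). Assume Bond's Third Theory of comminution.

W = 10·Wi·(P80^(-½) − F80^(-½))
Stage 1 (16581→2430 µm, Wi₁=12.7): W₁ = 10·12.7·(0.020286 − 0.007766) = 1.5900 kWh/t
Stage 2 (2430→72 µm, Wi₂=12.0): W₂ = 10·12.0·(0.117851 − 0.020286) = 11.7078 kWh/t
W = W₁ + W₂ = 1.5900 + 11.7078 = 13.2979 kWh/t

W = 13.2979 kWh/t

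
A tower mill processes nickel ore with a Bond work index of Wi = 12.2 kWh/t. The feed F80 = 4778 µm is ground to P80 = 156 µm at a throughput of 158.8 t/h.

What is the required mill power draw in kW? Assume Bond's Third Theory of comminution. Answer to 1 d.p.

Bond:  W = 10 Wi (1/√P − 1/√F)
W = 10·12.2·(1/√156 − 1/√4778) = 10·12.2·(0.065597) = 8.0028 kWh/t
Power = W × throughput = 8.0028 kWh/t × 158.8 t/h = 1270.9 kW

P = 1270.9 kW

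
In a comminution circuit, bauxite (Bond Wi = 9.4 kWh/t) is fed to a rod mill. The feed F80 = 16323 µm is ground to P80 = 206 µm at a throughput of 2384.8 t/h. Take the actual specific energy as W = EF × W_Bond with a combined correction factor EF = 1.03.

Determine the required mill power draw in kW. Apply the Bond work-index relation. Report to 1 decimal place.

P = 14280.1 kW

W = 10 Wi (P80^-0.5 − F80^-0.5)
W = 10·9.4·(1/√206 − 1/√16323) = 10·9.4·(0.061846) = 5.8135 kWh/t
Apply correction: 5.8135 × 1.03 = 5.9880 kWh/t
Power = W × throughput = 5.9880 kWh/t × 2384.8 t/h = 14280.1 kW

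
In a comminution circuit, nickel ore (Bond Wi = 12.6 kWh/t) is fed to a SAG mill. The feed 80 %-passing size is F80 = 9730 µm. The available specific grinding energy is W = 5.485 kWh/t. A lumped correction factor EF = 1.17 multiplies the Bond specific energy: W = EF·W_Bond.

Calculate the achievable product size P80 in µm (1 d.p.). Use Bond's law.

W = 10 Wi (P80^-0.5 − F80^-0.5)
W_Bond = W / EF = 5.485 / 1.17 = 4.6880 kWh/t
⇒ 1/√P80 = W_Bond/(10·Wi) + 1/√F80
  = 4.6880/(10·12.6) + 1/√9730 = 0.037207 + 0.010138 = 0.047344
P80 = (1/0.047344)² = 21.1218² = 446.13 µm

P80 = 446.1 µm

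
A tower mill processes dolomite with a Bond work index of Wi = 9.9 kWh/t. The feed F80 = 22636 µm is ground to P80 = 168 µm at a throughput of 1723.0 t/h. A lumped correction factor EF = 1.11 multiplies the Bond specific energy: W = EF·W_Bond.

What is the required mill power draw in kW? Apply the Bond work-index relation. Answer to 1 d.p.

P = 13349.5 kW

W = 10·Wi·[P80^(−½) − F80^(−½)]
W = 10·9.9·(1/√168 − 1/√22636) = 10·9.9·(0.070505) = 6.9800 kWh/t
Apply correction: 6.9800 × 1.11 = 7.7478 kWh/t
Mill draw = 7.7478 × 1723.0 = 13349.5 kW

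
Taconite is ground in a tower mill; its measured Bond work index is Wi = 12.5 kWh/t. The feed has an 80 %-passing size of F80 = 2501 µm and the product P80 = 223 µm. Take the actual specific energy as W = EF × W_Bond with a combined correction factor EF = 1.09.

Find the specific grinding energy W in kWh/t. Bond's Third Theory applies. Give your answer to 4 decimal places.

W = 10 Wi (P80^-0.5 − F80^-0.5)
1/√223 = 0.066965;  1/√2501 = 0.019996
W = 10·12.5·(0.066965 − 0.019996) = 5.8711 kWh/t
W_actual = 1.09 × 5.8711 = 6.3995 kWh/t

W = 6.3995 kWh/t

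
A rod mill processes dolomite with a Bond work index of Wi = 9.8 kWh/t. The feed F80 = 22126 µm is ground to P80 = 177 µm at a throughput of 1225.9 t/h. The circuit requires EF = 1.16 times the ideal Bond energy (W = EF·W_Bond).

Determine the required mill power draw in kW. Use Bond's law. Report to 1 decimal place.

P = 9538.1 kW

W_Bond = 10·Wi·(1/√P₈₀ − 1/√F₈₀)
W = 10·9.8·(1/√177 − 1/√22126) = 10·9.8·(0.068442) = 6.7073 kWh/t
Apply correction: 6.7073 × 1.16 = 7.7805 kWh/t
P = W·T = 7.7805·1225.9 = 9538.1 kW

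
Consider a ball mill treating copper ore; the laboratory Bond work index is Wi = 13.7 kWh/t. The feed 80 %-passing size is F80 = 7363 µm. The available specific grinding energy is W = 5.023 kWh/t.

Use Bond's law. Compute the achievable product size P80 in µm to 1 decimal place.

P80 = 428.3 µm

W = 10 Wi (1/√P80 − 1/√F80)  [Bond]
P80^-0.5 = F80^-0.5 + W/(10 Wi)
  = 5.0230/(10·13.7) + 1/√7363 = 0.036664 + 0.011654 = 0.048318
P80 = (1/0.048318)² = 20.6961² = 428.33 µm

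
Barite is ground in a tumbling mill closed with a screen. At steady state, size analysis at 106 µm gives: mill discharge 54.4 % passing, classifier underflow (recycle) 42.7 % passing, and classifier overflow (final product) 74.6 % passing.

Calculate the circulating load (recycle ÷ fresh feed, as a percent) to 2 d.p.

CL = 172.65 %

Two-product formula at 106 µm:
d + r·d = r·u + o → r(d−u) = o−d
r = (74.6 − 54.4)/(54.4 − 42.7) = 20.2/11.7 = 1.7265
CL = 100·r = 172.65 %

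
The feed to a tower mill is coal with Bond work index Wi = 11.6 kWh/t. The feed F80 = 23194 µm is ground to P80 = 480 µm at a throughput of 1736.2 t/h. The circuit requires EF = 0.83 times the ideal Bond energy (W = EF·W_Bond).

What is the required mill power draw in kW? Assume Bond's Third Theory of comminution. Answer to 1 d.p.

P = 6532.2 kW

W_Bond = 10·Wi·(1/√P₈₀ − 1/√F₈₀)
W = 10·11.6·(1/√480 − 1/√23194) = 10·11.6·(0.039077) = 4.5330 kWh/t
W_actual = 0.83 × 4.5330 = 3.7624 kWh/t
Mill draw = 3.7624 × 1736.2 = 6532.2 kW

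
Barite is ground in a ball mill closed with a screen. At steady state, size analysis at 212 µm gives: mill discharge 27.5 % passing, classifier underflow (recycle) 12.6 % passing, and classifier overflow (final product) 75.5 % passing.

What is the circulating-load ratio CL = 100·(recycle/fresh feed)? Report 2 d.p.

Mass balance on the −212 µm fraction:
d + r·d = r·u + o → r(d−u) = o−d
r = (75.5 − 27.5)/(27.5 − 12.6) = 48.0/14.9 = 3.2215
CL = 100·r = 322.15 %

CL = 322.15 %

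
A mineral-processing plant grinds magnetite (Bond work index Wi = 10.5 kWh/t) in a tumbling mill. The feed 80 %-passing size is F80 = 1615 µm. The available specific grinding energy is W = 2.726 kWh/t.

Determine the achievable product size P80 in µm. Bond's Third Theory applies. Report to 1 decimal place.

Bond: W = 10·Wi·(1/√P80 − 1/√F80)
⇒ 1/√P80 = W/(10·Wi) + 1/√F80
  = 2.7260/(10·10.5) + 1/√1615 = 0.025962 + 0.024884 = 0.050846
P80 = (1/0.050846)² = 19.6674² = 386.81 µm

P80 = 386.8 µm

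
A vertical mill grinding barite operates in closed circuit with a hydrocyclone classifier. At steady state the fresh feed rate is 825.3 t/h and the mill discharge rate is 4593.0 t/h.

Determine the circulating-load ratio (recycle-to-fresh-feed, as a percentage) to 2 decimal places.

Discharge = new feed + return, hence
R = M − F = 4593.0 − 825.3 = 3767.7 t/h
CL = 100·R/F = 100·3767.7/825.3 = 456.52 %

CL = 456.52 %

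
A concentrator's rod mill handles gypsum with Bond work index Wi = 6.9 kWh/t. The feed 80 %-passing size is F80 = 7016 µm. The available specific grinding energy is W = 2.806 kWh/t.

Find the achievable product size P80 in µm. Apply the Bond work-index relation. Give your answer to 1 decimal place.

W = 10 Wi / √P80 − 10 Wi / √F80
⇒ 1/√P80 = W/(10·Wi) + 1/√F80
  = 2.8060/(10·6.9) + 1/√7016 = 0.040667 + 0.011939 = 0.052605
P80 = (1/0.052605)² = 19.0095² = 361.36 µm

P80 = 361.4 µm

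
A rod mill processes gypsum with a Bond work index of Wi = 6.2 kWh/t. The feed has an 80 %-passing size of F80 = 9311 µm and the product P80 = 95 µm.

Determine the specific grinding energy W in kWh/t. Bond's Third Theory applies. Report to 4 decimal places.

W = 5.7185 kWh/t

W_Bond = 10·Wi·(1/√P₈₀ − 1/√F₈₀)
1/√95 = 0.102598;  1/√9311 = 0.010363
W = 10·6.2·(0.102598 − 0.010363) = 5.7185 kWh/t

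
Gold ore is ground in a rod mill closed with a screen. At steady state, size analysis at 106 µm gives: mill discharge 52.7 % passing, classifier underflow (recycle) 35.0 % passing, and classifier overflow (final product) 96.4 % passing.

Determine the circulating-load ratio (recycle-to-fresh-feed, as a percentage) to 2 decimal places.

CL = 246.89 %

Balance %-passing 106 µm (r = R/F):
Fd + Rd = Ru + Fo ⇒ R/F = (o−d)/(d−u)
r = (96.4 − 52.7)/(52.7 − 35.0) = 43.7/17.7 = 2.4689
CL = 100·r = 246.89 %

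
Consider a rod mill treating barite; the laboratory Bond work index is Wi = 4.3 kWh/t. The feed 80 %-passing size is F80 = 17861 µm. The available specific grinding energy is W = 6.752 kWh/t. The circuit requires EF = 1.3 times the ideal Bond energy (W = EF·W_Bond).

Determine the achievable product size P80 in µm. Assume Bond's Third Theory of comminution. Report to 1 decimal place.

W = 10 Wi (1/√P80 − 1/√F80)  [Bond]
W_Bond = W / EF = 6.752 / 1.3 = 5.1938 kWh/t
⇒ 1/√P80 = W_Bond/(10·Wi) + 1/√F80
  = 5.1938/(10·4.3) + 1/√17861 = 0.120787 + 0.007483 = 0.128270
P80 = (1/0.128270)² = 7.7961² = 60.78 µm

P80 = 60.8 µm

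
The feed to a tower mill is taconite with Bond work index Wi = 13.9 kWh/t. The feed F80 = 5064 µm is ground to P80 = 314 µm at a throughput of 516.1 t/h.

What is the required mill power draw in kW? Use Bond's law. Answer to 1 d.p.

W = 10 Wi (1/√P80 − 1/√F80)  [Bond]
W = 10·13.9·(1/√314 − 1/√5064) = 10·13.9·(0.042381) = 5.8909 kWh/t
P_mill = W·ṁ = 5.8909·516.1 = 3040.3 kW

P = 3040.3 kW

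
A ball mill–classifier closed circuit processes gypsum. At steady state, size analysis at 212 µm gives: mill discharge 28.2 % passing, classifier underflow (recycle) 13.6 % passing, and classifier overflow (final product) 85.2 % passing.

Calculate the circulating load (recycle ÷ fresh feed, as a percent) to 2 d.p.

CL = 390.41 %

Let r = R/F. Size balance at 212 µm:
d + r·d = r·u + o → r(d−u) = o−d
r = (85.2 − 28.2)/(28.2 − 13.6) = 57.0/14.6 = 3.9041
CL = 100·r = 390.41 %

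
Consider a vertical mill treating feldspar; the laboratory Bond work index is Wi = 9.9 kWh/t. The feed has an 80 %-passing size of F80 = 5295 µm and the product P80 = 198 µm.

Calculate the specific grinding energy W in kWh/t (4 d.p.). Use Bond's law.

W = 5.6751 kWh/t

W = 10·Wi·(P80^(-½) − F80^(-½))
1/√198 = 0.071067;  1/√5295 = 0.013743
W = 10·9.9·(0.071067 − 0.013743) = 5.6751 kWh/t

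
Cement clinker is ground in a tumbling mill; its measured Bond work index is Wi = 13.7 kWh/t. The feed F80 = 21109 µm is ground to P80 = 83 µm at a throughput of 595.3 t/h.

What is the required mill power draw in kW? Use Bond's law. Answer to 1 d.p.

W = 10·Wi·[P80^(−½) − F80^(−½)]
W = 10·13.7·(1/√83 − 1/√21109) = 10·13.7·(0.102881) = 14.0948 kWh/t
P = W·T = 14.0948·595.3 = 8390.6 kW

P = 8390.6 kW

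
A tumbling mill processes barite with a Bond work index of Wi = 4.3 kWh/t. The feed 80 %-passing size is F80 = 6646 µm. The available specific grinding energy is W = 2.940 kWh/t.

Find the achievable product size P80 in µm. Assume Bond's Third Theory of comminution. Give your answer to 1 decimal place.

W_Bond = 10·Wi·(1/√P₈₀ − 1/√F₈₀)
⇒ 1/√P80 = W/(10·Wi) + 1/√F80
  = 2.9400/(10·4.3) + 1/√6646 = 0.068372 + 0.012266 = 0.080639
P80 = (1/0.080639)² = 12.4010² = 153.79 µm

P80 = 153.8 µm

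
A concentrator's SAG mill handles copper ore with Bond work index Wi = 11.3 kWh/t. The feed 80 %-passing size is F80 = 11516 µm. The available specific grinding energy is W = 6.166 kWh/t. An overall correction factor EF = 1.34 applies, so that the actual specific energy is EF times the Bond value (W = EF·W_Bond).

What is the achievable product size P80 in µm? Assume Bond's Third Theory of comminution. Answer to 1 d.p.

W = 10·Wi·(P80^(-½) − F80^(-½))
W_Bond = W / EF = 6.166 / 1.34 = 4.6015 kWh/t
1/√P80 = 1/√F80 + W_Bond/(10·Wi)
  = 4.6015/(10·11.3) + 1/√11516 = 0.040721 + 0.009319 = 0.050040
P80 = (1/0.050040)² = 19.9841² = 399.36 µm

P80 = 399.4 µm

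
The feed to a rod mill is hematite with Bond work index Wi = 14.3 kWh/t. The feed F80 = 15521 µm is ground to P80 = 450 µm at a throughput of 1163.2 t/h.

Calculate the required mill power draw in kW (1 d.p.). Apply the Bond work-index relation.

Bond:  W = 10 Wi (1/√P − 1/√F)
W = 10·14.3·(1/√450 − 1/√15521) = 10·14.3·(0.039114) = 5.5933 kWh/t
P_mill = W·ṁ = 5.5933·1163.2 = 6506.1 kW

P = 6506.1 kW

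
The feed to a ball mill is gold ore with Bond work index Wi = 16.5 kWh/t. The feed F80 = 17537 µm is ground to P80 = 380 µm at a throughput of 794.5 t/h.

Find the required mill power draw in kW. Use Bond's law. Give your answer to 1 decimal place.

P = 5735.0 kW

W = 10·Wi·(P80^(-½) − F80^(-½))
W = 10·16.5·(1/√380 − 1/√17537) = 10·16.5·(0.043748) = 7.2184 kWh/t
P_mill = W·ṁ = 7.2184·794.5 = 5735.0 kW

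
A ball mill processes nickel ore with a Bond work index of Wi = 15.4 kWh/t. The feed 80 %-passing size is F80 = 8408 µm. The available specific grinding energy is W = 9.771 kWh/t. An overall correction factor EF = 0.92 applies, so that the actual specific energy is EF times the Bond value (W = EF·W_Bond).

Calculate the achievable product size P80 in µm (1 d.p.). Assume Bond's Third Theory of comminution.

P80 = 156.8 µm

W = 10 Wi (1/√P80 − 1/√F80)  [Bond]
W_Bond = W / EF = 9.771 / 0.92 = 10.6207 kWh/t
1/√P80 = 1/√F80 + W_Bond/(10·Wi)
  = 10.6207/(10·15.4) + 1/√8408 = 0.068965 + 0.010906 = 0.079871
P80 = (1/0.079871)² = 12.5202² = 156.76 µm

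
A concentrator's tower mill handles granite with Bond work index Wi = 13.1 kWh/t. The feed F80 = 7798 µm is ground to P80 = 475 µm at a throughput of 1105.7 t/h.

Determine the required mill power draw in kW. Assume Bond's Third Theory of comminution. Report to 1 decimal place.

P = 5005.7 kW

W = 10 Wi (1/√P80 − 1/√F80)  [Bond]
W = 10·13.1·(1/√475 − 1/√7798) = 10·13.1·(0.034559) = 4.5272 kWh/t
Mill draw = 4.5272 × 1105.7 = 5005.7 kW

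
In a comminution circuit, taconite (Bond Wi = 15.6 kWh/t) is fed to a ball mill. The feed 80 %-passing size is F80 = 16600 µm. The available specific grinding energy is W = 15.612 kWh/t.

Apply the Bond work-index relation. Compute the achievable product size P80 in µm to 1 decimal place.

Bond:  W = 10 Wi (1/√P − 1/√F)
P80^(−½) = W/(10 Wi) + F80^(−½)
  = 15.6120/(10·15.6) + 1/√16600 = 0.100077 + 0.007762 = 0.107838
P80 = (1/0.107838)² = 9.2731² = 85.99 µm

P80 = 86.0 µm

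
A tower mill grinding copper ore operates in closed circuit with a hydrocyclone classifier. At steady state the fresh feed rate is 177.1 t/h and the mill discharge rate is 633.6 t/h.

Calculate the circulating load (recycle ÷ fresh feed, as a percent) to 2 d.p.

M = F + R at steady state, so:
R = M − F = 633.6 − 177.1 = 456.5 t/h
CL = 100·R/F = 100·456.5/177.1 = 257.76 %

CL = 257.76 %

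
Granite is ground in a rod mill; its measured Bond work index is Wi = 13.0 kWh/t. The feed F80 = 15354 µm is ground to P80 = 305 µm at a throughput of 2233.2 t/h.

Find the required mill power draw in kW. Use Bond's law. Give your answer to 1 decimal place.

W = 10 Wi (1/√P80 − 1/√F80)  [Bond]
W = 10·13.0·(1/√305 − 1/√15354) = 10·13.0·(0.049190) = 6.3946 kWh/t
P = W·T = 6.3946·2233.2 = 14280.5 kW

P = 14280.5 kW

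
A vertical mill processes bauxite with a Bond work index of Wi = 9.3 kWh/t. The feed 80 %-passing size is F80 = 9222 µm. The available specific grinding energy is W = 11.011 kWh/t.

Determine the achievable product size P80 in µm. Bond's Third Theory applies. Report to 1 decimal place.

P80 = 60.3 µm

Bond: W = 10·Wi·(1/√P80 − 1/√F80)
⇒ 1/√P80 = W/(10·Wi) + 1/√F80
  = 11.0110/(10·9.3) + 1/√9222 = 0.118398 + 0.010413 = 0.128811
P80 = (1/0.128811)² = 7.7633² = 60.27 µm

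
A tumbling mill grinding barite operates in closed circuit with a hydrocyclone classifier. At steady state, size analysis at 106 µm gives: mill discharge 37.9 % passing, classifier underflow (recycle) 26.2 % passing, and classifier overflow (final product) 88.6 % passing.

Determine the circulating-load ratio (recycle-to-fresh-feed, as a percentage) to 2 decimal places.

Classifier node, passing 106 µm:
(1+r)d = ru + o → r = (o−d)/(d−u)
r = (88.6 − 37.9)/(37.9 − 26.2) = 50.7/11.7 = 4.3333
CL = 100·r = 433.33 %

CL = 433.33 %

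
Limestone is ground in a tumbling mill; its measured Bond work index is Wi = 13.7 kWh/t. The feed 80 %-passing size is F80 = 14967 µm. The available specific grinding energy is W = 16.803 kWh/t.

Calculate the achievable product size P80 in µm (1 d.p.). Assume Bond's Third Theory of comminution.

P80 = 58.4 µm

W = 10·Wi·(P80^(-½) − F80^(-½))
P80^-0.5 = F80^-0.5 + W/(10 Wi)
  = 16.8030/(10·13.7) + 1/√14967 = 0.122650 + 0.008174 = 0.130824
P80 = (1/0.130824)² = 7.6439² = 58.43 µm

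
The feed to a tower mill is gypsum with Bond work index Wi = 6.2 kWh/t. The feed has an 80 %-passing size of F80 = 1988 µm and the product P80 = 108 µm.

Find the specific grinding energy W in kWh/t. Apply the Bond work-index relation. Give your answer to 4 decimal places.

Bond: W = 10·Wi·(1/√P80 − 1/√F80)
1/√108 = 0.096225;  1/√1988 = 0.022428
W = 10·6.2·(0.096225 − 0.022428) = 4.5754 kWh/t

W = 4.5754 kWh/t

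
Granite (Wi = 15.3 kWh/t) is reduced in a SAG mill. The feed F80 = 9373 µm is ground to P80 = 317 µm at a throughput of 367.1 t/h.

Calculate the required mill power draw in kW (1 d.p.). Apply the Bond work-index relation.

P = 2574.5 kW

W_Bond = 10·Wi·(1/√P₈₀ − 1/√F₈₀)
W = 10·15.3·(1/√317 − 1/√9373) = 10·15.3·(0.045837) = 7.0130 kWh/t
P_mill = W·ṁ = 7.0130·367.1 = 2574.5 kW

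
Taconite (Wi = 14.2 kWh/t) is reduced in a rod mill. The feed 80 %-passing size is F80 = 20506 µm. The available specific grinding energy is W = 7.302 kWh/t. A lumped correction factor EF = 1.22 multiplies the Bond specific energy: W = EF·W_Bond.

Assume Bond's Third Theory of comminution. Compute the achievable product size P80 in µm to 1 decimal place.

P80 = 414.2 µm

Bond: W = 10·Wi·(1/√P80 − 1/√F80)
W_Bond = W / EF = 7.302 / 1.22 = 5.9852 kWh/t
P80^-0.5 = F80^-0.5 + W_Bond/(10 Wi)
  = 5.9852/(10·14.2) + 1/√20506 = 0.042150 + 0.006983 = 0.049133
P80 = (1/0.049133)² = 20.3530² = 414.24 µm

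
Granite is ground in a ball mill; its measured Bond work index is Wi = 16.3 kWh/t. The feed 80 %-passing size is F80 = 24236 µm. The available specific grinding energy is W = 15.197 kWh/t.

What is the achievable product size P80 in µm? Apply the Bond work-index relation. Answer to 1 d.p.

W = 10 Wi / √P80 − 10 Wi / √F80
P80^-0.5 = F80^-0.5 + W/(10 Wi)
  = 15.1970/(10·16.3) + 1/√24236 = 0.093233 + 0.006423 = 0.099657
P80 = (1/0.099657)² = 10.0345² = 100.69 µm

P80 = 100.7 µm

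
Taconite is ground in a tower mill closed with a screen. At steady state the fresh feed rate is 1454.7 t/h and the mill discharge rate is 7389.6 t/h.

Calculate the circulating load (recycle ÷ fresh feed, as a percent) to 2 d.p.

Mill node: discharge = fresh + recycle.
R = M − F = 7389.6 − 1454.7 = 5934.9 t/h
CL = 100·R/F = 100·5934.9/1454.7 = 407.98 %

CL = 407.98 %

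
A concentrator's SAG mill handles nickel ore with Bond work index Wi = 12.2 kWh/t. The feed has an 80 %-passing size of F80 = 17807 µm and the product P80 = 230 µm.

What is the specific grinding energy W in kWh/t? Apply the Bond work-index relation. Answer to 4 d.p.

W_Bond = 10·Wi·(1/√P₈₀ − 1/√F₈₀)
1/√230 = 0.065938;  1/√17807 = 0.007494
W = 10·12.2·(0.065938 − 0.007494) = 7.1302 kWh/t

W = 7.1302 kWh/t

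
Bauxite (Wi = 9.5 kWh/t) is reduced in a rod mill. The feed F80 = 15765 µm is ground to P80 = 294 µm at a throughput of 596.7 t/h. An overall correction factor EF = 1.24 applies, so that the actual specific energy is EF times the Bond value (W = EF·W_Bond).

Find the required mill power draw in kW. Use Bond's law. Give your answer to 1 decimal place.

W = 10·Wi·[P80^(−½) − F80^(−½)]
W = 10·9.5·(1/√294 − 1/√15765) = 10·9.5·(0.050357) = 4.7839 kWh/t
Apply correction: 4.7839 × 1.24 = 5.9320 kWh/t
P_mill = W·ṁ = 5.9320·596.7 = 3539.6 kW

P = 3539.6 kW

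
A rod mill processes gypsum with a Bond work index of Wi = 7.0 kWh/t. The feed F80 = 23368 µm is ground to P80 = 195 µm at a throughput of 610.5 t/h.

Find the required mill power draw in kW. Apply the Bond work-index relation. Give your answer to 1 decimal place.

P = 2780.8 kW

Bond: W = 10·Wi·(1/√P80 − 1/√F80)
W = 10·7.0·(1/√195 − 1/√23368) = 10·7.0·(0.065070) = 4.5549 kWh/t
P = W·T = 4.5549·610.5 = 2780.8 kW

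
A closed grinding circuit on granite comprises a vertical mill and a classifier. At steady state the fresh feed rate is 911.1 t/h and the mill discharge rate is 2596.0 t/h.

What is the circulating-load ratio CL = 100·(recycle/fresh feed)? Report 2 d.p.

CL = 184.93 %

Mill node: discharge = fresh + recycle.
R = M − F = 2596.0 − 911.1 = 1684.9 t/h
CL = 100·R/F = 100·1684.9/911.1 = 184.93 %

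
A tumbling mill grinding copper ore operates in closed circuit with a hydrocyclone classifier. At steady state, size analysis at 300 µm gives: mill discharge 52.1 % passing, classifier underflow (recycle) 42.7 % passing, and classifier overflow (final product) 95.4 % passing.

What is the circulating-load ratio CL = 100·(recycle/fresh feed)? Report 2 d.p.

Let r = R/F. Size balance at 300 µm:
(1+r)·d = r·u + o ⇒ r = (o−d)/(d−u)
r = (95.4 − 52.1)/(52.1 − 42.7) = 43.3/9.4 = 4.6064
CL = 100·r = 460.64 %

CL = 460.64 %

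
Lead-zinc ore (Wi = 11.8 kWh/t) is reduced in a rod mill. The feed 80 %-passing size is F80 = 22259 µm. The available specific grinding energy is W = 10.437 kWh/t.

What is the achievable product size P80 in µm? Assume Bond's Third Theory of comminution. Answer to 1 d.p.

W = 10·Wi·(P80^(-½) − F80^(-½))
⇒ 1/√P80 = W/(10·Wi) + 1/√F80
  = 10.4370/(10·11.8) + 1/√22259 = 0.088449 + 0.006703 = 0.095152
P80 = (1/0.095152)² = 10.5095² = 110.45 µm

P80 = 110.5 µm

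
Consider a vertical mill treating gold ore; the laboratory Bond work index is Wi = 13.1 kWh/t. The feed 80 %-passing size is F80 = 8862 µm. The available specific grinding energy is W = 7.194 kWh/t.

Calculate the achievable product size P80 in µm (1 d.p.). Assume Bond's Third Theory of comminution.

P80 = 232.8 µm

W = 10 Wi (P80^-0.5 − F80^-0.5)
P80^-0.5 = F80^-0.5 + W/(10 Wi)
  = 7.1940/(10·13.1) + 1/√8862 = 0.054916 + 0.010623 = 0.065539
P80 = (1/0.065539)² = 15.2582² = 232.81 µm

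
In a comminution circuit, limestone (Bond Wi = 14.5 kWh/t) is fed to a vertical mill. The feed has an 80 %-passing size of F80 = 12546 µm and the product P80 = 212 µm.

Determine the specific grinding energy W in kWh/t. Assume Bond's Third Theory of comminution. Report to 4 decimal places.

W = 8.6641 kWh/t

W = 10·Wi·[P80^(−½) − F80^(−½)]
1/√212 = 0.068680;  1/√12546 = 0.008928
W = 10·14.5·(0.068680 − 0.008928) = 8.6641 kWh/t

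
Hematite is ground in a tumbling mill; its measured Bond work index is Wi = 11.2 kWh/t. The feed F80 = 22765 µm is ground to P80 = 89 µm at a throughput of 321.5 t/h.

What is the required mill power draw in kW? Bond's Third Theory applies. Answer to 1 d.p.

W_Bond = 10·Wi·(1/√P₈₀ − 1/√F₈₀)
W = 10·11.2·(1/√89 − 1/√22765) = 10·11.2·(0.099372) = 11.1297 kWh/t
P_mill = W·ṁ = 11.1297·321.5 = 3578.2 kW

P = 3578.2 kW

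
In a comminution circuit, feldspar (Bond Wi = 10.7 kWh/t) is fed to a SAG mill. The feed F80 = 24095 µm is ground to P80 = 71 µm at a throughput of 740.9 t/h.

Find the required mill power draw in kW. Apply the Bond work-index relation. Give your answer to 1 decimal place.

Bond: W = 10·Wi·(1/√P80 − 1/√F80)
W = 10·10.7·(1/√71 − 1/√24095) = 10·10.7·(0.112236) = 12.0092 kWh/t
Mill draw = 12.0092 × 740.9 = 8897.6 kW

P = 8897.6 kW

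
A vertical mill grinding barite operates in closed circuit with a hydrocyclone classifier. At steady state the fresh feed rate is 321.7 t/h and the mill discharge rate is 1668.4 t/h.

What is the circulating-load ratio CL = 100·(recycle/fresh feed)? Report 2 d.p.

Mill node: discharge = fresh + recycle.
R = M − F = 1668.4 − 321.7 = 1346.7 t/h
CL = 100·R/F = 100·1346.7/321.7 = 418.62 %

CL = 418.62 %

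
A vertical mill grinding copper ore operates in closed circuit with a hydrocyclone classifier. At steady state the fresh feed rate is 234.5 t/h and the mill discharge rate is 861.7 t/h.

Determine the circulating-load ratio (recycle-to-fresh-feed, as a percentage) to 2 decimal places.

CL = 267.46 %

Mill node: discharge = fresh + recycle.
R = M − F = 861.7 − 234.5 = 627.2 t/h
CL = 100·R/F = 100·627.2/234.5 = 267.46 %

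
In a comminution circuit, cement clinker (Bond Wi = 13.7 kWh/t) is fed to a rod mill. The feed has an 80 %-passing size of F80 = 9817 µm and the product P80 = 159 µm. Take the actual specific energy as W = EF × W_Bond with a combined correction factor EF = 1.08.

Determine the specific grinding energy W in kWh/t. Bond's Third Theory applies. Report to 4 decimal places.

W = 10.2407 kWh/t

W = 10·Wi·(P80^(-½) − F80^(-½))
1/√159 = 0.079305;  1/√9817 = 0.010093
W = 10·13.7·(0.079305 − 0.010093) = 9.4821 kWh/t
With EF = 1.08: W = 9.4821·1.08 = 10.2407 kWh/t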